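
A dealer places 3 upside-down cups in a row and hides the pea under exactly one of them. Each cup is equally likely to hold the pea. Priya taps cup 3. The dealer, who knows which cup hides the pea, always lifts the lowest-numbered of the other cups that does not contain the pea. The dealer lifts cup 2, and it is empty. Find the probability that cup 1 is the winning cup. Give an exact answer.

Condition on the true location of the pea.
If it is under cup 1 (prior 1/3): cup 2 is the lowest-numbered option available, probability 1; weight (1/3)·1 = 1/3.
If it is under cup 2 (prior 1/3): the dealer opened cup 2, so this case is ruled out; weight (1/3)·0 = 0.
If it is under cup 3 (prior 1/3): the dealer would have opened cup 1 instead, probability 0; weight (1/3)·0 = 0.
The weights sum to 1/3.
So P(the pea under cup 1 | the dealer opened cup 2) = (1/3) / (1/3) = 1.

1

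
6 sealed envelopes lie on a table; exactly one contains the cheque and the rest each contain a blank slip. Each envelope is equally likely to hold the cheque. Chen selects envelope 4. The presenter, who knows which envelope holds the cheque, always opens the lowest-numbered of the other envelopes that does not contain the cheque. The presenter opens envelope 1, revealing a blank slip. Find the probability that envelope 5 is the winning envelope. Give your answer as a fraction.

Condition on the true location of the cheque.
If it is in envelope 1 (prior 1/6): the presenter opened envelope 1, so this case is ruled out; weight (1/6)·0 = 0.
If it is in any of envelopes 2, 3, 4, 5, and 6 (prior 1/6 each): envelope 1 is the lowest-numbered option available, probability 1; weight (1/6)·1 = 1/6 each.
The weights sum to 5/6.
So P(the cheque in envelope 5 | the presenter opened envelope 1) = (1/6) / (5/6) = 1/5.

1/5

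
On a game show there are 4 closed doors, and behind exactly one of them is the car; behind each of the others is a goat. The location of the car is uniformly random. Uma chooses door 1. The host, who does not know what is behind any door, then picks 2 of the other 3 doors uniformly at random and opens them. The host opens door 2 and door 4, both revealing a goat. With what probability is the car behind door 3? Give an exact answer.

Condition on the true location of the car.
If it is behind either of doors 1 and 3 (prior 1/4 each): the host picks exactly this set with probability 1/3 regardless, and none is the prize; weight (1/4)·(1/3) = 1/12 each.
If it is behind either of doors 2 and 4 (prior 1/4 each): that door was opened and seen not to hold the prize — ruled out; weight (1/4)·0 = 0 each.
The weights sum to 1/6.
So P(the car behind door 3 | the host opened door 2 and door 4) = (1/12) / (1/6) = 1/2.

1/2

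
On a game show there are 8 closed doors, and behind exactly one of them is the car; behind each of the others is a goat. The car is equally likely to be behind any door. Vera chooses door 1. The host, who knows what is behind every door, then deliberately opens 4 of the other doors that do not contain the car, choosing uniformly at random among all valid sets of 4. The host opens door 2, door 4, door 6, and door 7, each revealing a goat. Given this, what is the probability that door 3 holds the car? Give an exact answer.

7/24

Apply Bayes' rule, conditioning on where the car actually is.
If it is behind door 1 (prior 1/8): the host has 35 equally likely choices, so probability 1/35; weight (1/8)·(1/35) = 1/280.
If it is behind any of doors 2, 4, 6, and 7 (prior 1/8 each): that door was opened and seen not to hold the prize — ruled out; weight (1/8)·0 = 0 each.
If it is behind any of doors 3, 5, and 8 (prior 1/8 each): the host has 15 equally likely choices, so probability 1/15; weight (1/8)·(1/15) = 1/120 each.
The weights sum to 1/35.
So P(the car behind door 3 | the host opened door 2, door 4, door 6, and door 7) = (1/120) / (1/35) = 7/24.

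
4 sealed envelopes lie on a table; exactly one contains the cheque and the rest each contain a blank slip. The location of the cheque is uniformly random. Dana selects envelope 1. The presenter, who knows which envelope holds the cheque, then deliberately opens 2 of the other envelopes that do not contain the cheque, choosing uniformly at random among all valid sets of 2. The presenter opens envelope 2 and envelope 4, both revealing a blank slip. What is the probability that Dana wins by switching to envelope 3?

3/4

Consider each possible location of the cheque in turn.
If it is in envelope 1 (prior 1/4): the presenter has 3 equally likely choices, so probability 1/3; weight (1/4)·(1/3) = 1/12.
If it is in either of envelopes 2 and 4 (prior 1/4 each): that envelope was opened and seen not to hold the prize — ruled out; weight (1/4)·0 = 0 each.
If it is in envelope 3 (prior 1/4): the presenter has no choice, probability 1; weight (1/4)·1 = 1/4.
The weights sum to 1/3.
So P(the cheque in envelope 3 | the presenter opened envelope 2 and envelope 4) = (1/4) / (1/3) = 3/4.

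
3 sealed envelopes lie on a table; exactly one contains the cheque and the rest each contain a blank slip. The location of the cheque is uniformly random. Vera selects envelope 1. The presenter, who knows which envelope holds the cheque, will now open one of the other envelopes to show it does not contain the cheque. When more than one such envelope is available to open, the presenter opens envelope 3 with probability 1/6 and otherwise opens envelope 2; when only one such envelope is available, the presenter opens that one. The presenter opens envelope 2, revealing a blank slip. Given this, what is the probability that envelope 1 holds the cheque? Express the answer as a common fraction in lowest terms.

5/11

Consider each possible location of the cheque in turn.
If it is in envelope 1 (prior 1/3): envelope 3 is available but not opened, probability 5/6; weight (1/3)·(5/6) = 5/18.
If it is in envelope 2 (prior 1/3): the presenter opened envelope 2, so this case is ruled out; weight (1/3)·0 = 0.
If it is in envelope 3 (prior 1/3): only envelope 2 is available, probability 1; weight (1/3)·1 = 1/3.
The weights sum to 11/18.
So P(the cheque in envelope 1 | the presenter opened envelope 2) = (5/18) / (11/18) = 5/11.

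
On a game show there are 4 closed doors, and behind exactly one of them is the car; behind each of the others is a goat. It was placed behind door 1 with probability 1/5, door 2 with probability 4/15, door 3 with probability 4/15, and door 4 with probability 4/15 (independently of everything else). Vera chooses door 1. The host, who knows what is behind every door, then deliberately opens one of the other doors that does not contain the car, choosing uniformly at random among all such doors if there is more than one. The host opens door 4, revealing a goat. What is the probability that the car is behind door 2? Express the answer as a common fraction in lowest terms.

2/5

Apply Bayes' rule, conditioning on where the car actually is.
If it is behind door 1 (prior 1/5): the host has 3 equally likely choices, so probability 1/3; weight (1/5)·(1/3) = 1/15.
If it is behind either of doors 2 and 3 (prior 4/15 each): the host has 2 equally likely choices, so probability 1/2; weight (4/15)·(1/2) = 2/15 each.
If it is behind door 4 (prior 4/15): the host opened door 4, so this case is ruled out; weight (4/15)·0 = 0.
The weights sum to 1/3.
So P(the car behind door 2 | the host opened door 4) = (2/15) / (1/3) = 2/5.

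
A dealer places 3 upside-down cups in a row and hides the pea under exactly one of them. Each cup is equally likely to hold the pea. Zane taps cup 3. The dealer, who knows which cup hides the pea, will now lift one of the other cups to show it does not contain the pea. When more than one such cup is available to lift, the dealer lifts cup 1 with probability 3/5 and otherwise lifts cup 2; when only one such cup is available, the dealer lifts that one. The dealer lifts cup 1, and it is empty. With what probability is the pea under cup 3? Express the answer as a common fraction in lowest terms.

3/8

Condition on the true location of the pea.
If it is under cup 1 (prior 1/3): the dealer opened cup 1, so this case is ruled out; weight (1/3)·0 = 0.
If it is under cup 2 (prior 1/3): only cup 1 is available, probability 1; weight (1/3)·1 = 1/3.
If it is under cup 3 (prior 1/3): cup 1 is available, opened with probability 3/5; weight (1/3)·(3/5) = 1/5.
The weights sum to 8/15.
So P(the pea under cup 3 | the dealer opened cup 1) = (1/5) / (8/15) = 3/8.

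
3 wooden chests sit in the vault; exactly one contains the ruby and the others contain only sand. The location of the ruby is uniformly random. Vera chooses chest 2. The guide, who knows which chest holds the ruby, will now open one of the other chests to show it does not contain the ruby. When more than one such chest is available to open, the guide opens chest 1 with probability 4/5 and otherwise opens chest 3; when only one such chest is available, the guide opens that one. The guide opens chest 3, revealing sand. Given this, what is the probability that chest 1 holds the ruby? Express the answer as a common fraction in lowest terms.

5/6

Condition on the true location of the ruby.
If it is in chest 1 (prior 1/3): only chest 3 is available, probability 1; weight (1/3)·1 = 1/3.
If it is in chest 2 (prior 1/3): chest 1 is available but not opened, probability 1/5; weight (1/3)·(1/5) = 1/15.
If it is in chest 3 (prior 1/3): the guide opened chest 3, so this case is ruled out; weight (1/3)·0 = 0.
The weights sum to 2/5.
So P(the ruby in chest 1 | the guide opened chest 3) = (1/3) / (2/5) = 5/6.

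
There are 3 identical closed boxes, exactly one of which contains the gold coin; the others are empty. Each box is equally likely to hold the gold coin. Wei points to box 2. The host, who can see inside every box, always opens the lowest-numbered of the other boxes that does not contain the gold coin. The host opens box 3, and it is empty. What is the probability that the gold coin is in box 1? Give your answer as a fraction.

Apply Bayes' rule, conditioning on where the gold coin actually is.
If it is in box 1 (prior 1/3): box 3 is the lowest-numbered option available, probability 1; weight (1/3)·1 = 1/3.
If it is in box 2 (prior 1/3): the host would have opened box 1 instead, probability 0; weight (1/3)·0 = 0.
If it is in box 3 (prior 1/3): the host opened box 3, so this case is ruled out; weight (1/3)·0 = 0.
The weights sum to 1/3.
So P(the gold coin in box 1 | the host opened box 3) = (1/3) / (1/3) = 1.

1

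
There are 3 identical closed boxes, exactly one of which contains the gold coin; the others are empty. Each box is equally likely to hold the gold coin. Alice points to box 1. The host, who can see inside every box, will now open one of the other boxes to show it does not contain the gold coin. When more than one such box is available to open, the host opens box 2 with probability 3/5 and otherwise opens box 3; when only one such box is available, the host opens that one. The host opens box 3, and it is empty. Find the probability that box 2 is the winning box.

Condition on the true location of the gold coin.
If it is in box 1 (prior 1/3): box 2 is available but not opened, probability 2/5; weight (1/3)·(2/5) = 2/15.
If it is in box 2 (prior 1/3): only box 3 is available, probability 1; weight (1/3)·1 = 1/3.
If it is in box 3 (prior 1/3): the host opened box 3, so this case is ruled out; weight (1/3)·0 = 0.
The weights sum to 7/15.
So P(the gold coin in box 2 | the host opened box 3) = (1/3) / (7/15) = 5/7.

5/7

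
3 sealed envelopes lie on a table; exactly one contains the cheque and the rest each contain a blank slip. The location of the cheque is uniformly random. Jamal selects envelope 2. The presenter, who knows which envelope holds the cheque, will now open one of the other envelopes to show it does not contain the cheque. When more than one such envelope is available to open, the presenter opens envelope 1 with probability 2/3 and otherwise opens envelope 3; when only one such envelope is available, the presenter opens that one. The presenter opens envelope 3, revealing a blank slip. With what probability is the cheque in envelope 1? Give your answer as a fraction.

3/4

Consider each possible location of the cheque in turn.
If it is in envelope 1 (prior 1/3): only envelope 3 is available, probability 1; weight (1/3)·1 = 1/3.
If it is in envelope 2 (prior 1/3): envelope 1 is available but not opened, probability 1/3; weight (1/3)·(1/3) = 1/9.
If it is in envelope 3 (prior 1/3): the presenter opened envelope 3, so this case is ruled out; weight (1/3)·0 = 0.
The weights sum to 4/9.
So P(the cheque in envelope 1 | the presenter opened envelope 3) = (1/3) / (4/9) = 3/4.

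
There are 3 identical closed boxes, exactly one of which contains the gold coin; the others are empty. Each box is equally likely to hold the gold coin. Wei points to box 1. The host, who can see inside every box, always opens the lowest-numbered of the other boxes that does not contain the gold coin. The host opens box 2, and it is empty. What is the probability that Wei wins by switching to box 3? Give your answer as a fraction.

1/2

Condition on the true location of the gold coin.
If it is in either of boxes 1 and 3 (prior 1/3 each): box 2 is the lowest-numbered option available, probability 1; weight (1/3)·1 = 1/3 each.
If it is in box 2 (prior 1/3): the host opened box 2, so this case is ruled out; weight (1/3)·0 = 0.
The weights sum to 2/3.
So P(the gold coin in box 3 | the host opened box 2) = (1/3) / (2/3) = 1/2.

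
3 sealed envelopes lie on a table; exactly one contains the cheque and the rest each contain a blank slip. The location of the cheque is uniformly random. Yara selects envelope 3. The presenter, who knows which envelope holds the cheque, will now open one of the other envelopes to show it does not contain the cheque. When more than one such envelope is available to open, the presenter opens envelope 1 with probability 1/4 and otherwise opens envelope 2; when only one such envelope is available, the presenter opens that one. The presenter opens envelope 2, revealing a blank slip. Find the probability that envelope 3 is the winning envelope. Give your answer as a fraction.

Condition on the true location of the cheque.
If it is in envelope 1 (prior 1/3): only envelope 2 is available, probability 1; weight (1/3)·1 = 1/3.
If it is in envelope 2 (prior 1/3): the presenter opened envelope 2, so this case is ruled out; weight (1/3)·0 = 0.
If it is in envelope 3 (prior 1/3): envelope 1 is available but not opened, probability 3/4; weight (1/3)·(3/4) = 1/4.
The weights sum to 7/12.
So P(the cheque in envelope 3 | the presenter opened envelope 2) = (1/4) / (7/12) = 3/7.

3/7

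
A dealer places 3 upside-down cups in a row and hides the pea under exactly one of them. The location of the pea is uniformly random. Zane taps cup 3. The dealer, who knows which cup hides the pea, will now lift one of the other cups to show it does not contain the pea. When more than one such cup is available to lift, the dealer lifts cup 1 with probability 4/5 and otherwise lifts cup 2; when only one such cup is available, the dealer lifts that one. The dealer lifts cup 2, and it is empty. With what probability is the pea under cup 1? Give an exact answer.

5/6

Condition on the true location of the pea.
If it is under cup 1 (prior 1/3): only cup 2 is available, probability 1; weight (1/3)·1 = 1/3.
If it is under cup 2 (prior 1/3): the dealer opened cup 2, so this case is ruled out; weight (1/3)·0 = 0.
If it is under cup 3 (prior 1/3): cup 1 is available but not opened, probability 1/5; weight (1/3)·(1/5) = 1/15.
The weights sum to 2/5.
So P(the pea under cup 1 | the dealer opened cup 2) = (1/3) / (2/5) = 5/6.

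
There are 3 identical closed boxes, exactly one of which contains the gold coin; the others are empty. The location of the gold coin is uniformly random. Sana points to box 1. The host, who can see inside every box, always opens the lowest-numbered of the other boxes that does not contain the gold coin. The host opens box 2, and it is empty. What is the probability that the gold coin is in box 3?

Apply Bayes' rule, conditioning on where the gold coin actually is.
If it is in either of boxes 1 and 3 (prior 1/3 each): box 2 is the lowest-numbered option available, probability 1; weight (1/3)·1 = 1/3 each.
If it is in box 2 (prior 1/3): the host opened box 2, so this case is ruled out; weight (1/3)·0 = 0.
The weights sum to 2/3.
So P(the gold coin in box 3 | the host opened box 2) = (1/3) / (2/3) = 1/2.

1/2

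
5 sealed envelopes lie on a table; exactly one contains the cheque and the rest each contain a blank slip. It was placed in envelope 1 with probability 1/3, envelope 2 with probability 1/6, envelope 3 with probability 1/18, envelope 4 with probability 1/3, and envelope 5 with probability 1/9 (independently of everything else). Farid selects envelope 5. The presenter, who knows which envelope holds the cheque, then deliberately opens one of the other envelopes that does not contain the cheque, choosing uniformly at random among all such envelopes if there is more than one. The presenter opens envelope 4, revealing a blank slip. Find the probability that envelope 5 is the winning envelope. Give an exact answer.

3/23

Consider each possible location of the cheque in turn.
If it is in envelope 1 (prior 1/3): the presenter has 3 equally likely choices, so probability 1/3; weight (1/3)·(1/3) = 1/9.
If it is in envelope 2 (prior 1/6): the presenter has 3 equally likely choices, so probability 1/3; weight (1/6)·(1/3) = 1/18.
If it is in envelope 3 (prior 1/18): the presenter has 3 equally likely choices, so probability 1/3; weight (1/18)·(1/3) = 1/54.
If it is in envelope 4 (prior 1/3): the presenter opened envelope 4, so this case is ruled out; weight (1/3)·0 = 0.
If it is in envelope 5 (prior 1/9): the presenter has 4 equally likely choices, so probability 1/4; weight (1/9)·(1/4) = 1/36.
The weights sum to 23/108.
So P(the cheque in envelope 5 | the presenter opened envelope 4) = (1/36) / (23/108) = 3/23.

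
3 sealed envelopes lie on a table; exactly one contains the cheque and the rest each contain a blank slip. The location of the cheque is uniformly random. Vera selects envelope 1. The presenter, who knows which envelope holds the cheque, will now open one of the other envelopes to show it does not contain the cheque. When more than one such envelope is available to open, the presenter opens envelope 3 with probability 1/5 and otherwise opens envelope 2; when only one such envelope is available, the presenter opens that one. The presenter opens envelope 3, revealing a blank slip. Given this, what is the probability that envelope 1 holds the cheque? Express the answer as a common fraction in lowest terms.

1/6

Apply Bayes' rule, conditioning on where the cheque actually is.
If it is in envelope 1 (prior 1/3): envelope 3 is available, opened with probability 1/5; weight (1/3)·(1/5) = 1/15.
If it is in envelope 2 (prior 1/3): only envelope 3 is available, probability 1; weight (1/3)·1 = 1/3.
If it is in envelope 3 (prior 1/3): the presenter opened envelope 3, so this case is ruled out; weight (1/3)·0 = 0.
The weights sum to 2/5.
So P(the cheque in envelope 1 | the presenter opened envelope 3) = (1/15) / (2/5) = 1/6.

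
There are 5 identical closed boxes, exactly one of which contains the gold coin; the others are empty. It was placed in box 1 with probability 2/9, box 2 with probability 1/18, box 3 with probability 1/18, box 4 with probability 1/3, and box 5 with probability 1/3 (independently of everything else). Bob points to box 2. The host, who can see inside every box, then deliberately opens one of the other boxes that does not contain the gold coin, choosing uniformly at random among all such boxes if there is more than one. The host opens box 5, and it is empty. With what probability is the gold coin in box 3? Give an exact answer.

4/47

Condition on the true location of the gold coin.
If it is in box 1 (prior 2/9): the host has 3 equally likely choices, so probability 1/3; weight (2/9)·(1/3) = 2/27.
If it is in box 2 (prior 1/18): the host has 4 equally likely choices, so probability 1/4; weight (1/18)·(1/4) = 1/72.
If it is in box 3 (prior 1/18): the host has 3 equally likely choices, so probability 1/3; weight (1/18)·(1/3) = 1/54.
If it is in box 4 (prior 1/3): the host has 3 equally likely choices, so probability 1/3; weight (1/3)·(1/3) = 1/9.
If it is in box 5 (prior 1/3): the host opened box 5, so this case is ruled out; weight (1/3)·0 = 0.
The weights sum to 47/216.
So P(the gold coin in box 3 | the host opened box 5) = (1/54) / (47/216) = 4/47.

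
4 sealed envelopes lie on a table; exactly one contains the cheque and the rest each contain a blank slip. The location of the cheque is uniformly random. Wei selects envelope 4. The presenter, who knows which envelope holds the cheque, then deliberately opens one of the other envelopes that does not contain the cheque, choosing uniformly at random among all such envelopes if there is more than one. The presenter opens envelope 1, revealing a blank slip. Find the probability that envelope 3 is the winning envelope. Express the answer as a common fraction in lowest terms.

3/8

Condition on the true location of the cheque.
If it is in envelope 1 (prior 1/4): the presenter opened envelope 1, so this case is ruled out; weight (1/4)·0 = 0.
If it is in either of envelopes 2 and 3 (prior 1/4 each): the presenter has 2 equally likely choices, so probability 1/2; weight (1/4)·(1/2) = 1/8 each.
If it is in envelope 4 (prior 1/4): the presenter has 3 equally likely choices, so probability 1/3; weight (1/4)·(1/3) = 1/12.
The weights sum to 1/3.
So P(the cheque in envelope 3 | the presenter opened envelope 1) = (1/8) / (1/3) = 3/8.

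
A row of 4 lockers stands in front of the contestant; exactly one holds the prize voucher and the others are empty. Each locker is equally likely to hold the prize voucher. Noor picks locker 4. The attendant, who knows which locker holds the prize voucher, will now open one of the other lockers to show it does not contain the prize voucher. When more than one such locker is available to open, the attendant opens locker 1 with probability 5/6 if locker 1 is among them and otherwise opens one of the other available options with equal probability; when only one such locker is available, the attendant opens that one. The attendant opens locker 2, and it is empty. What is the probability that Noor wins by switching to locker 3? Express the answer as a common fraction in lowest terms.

2/9

Consider each possible location of the prize voucher in turn.
If it is in locker 1 (prior 1/4): locker 1 holds the prize so is unavailable; the attendant chooses uniformly among the 2 others, probability 1/2; weight (1/4)·(1/2) = 1/8.
If it is in locker 2 (prior 1/4): the attendant opened locker 2, so this case is ruled out; weight (1/4)·0 = 0.
If it is in locker 3 (prior 1/4): locker 1 is available but not opened, probability 1/6; weight (1/4)·(1/6) = 1/24.
If it is in locker 4 (prior 1/4): locker 1 is available but not opened; locker 2 gets probability (1 − 5/6)/2 = 1/12; weight (1/4)·(1/12) = 1/48.
The weights sum to 3/16.
So P(the prize voucher in locker 3 | the attendant opened locker 2) = (1/24) / (3/16) = 2/9.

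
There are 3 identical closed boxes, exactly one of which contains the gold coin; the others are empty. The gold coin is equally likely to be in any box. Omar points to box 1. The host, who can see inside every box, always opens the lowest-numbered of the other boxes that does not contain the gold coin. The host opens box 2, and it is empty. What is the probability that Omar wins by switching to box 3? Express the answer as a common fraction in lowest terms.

1/2

Condition on the true location of the gold coin.
If it is in either of boxes 1 and 3 (prior 1/3 each): box 2 is the lowest-numbered option available, probability 1; weight (1/3)·1 = 1/3 each.
If it is in box 2 (prior 1/3): the host opened box 2, so this case is ruled out; weight (1/3)·0 = 0.
The weights sum to 2/3.
So P(the gold coin in box 3 | the host opened box 2) = (1/3) / (2/3) = 1/2.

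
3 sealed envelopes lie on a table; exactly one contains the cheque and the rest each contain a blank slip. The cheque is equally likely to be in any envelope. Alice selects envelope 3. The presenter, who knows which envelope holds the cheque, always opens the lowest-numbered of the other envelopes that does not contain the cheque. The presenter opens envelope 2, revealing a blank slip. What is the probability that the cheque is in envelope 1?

1

Apply Bayes' rule, conditioning on where the cheque actually is.
If it is in envelope 1 (prior 1/3): envelope 2 is the lowest-numbered option available, probability 1; weight (1/3)·1 = 1/3.
If it is in envelope 2 (prior 1/3): the presenter opened envelope 2, so this case is ruled out; weight (1/3)·0 = 0.
If it is in envelope 3 (prior 1/3): the presenter would have opened envelope 1 instead, probability 0; weight (1/3)·0 = 0.
The weights sum to 1/3.
So P(the cheque in envelope 1 | the presenter opened envelope 2) = (1/3) / (1/3) = 1.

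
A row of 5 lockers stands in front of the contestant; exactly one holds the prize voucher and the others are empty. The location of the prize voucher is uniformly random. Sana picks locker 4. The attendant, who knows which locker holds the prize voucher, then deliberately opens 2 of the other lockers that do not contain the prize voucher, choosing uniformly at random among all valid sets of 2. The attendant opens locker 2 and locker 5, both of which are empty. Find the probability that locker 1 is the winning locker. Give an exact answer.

2/5

Consider each possible location of the prize voucher in turn.
If it is in either of lockers 1 and 3 (prior 1/5 each): the attendant has 3 equally likely choices, so probability 1/3; weight (1/5)·(1/3) = 1/15 each.
If it is in either of lockers 2 and 5 (prior 1/5 each): that locker was opened and seen not to hold the prize — ruled out; weight (1/5)·0 = 0 each.
If it is in locker 4 (prior 1/5): the attendant has 6 equally likely choices, so probability 1/6; weight (1/5)·(1/6) = 1/30.
The weights sum to 1/6.
So P(the prize voucher in locker 1 | the attendant opened locker 2 and locker 5) = (1/15) / (1/6) = 2/5.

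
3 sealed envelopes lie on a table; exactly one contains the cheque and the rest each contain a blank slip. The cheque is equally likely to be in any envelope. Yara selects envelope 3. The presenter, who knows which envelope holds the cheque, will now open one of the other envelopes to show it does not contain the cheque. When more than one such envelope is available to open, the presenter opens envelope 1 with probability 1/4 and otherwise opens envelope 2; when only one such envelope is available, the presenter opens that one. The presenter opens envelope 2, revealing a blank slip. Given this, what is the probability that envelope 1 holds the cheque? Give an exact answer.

4/7

Condition on the true location of the cheque.
If it is in envelope 1 (prior 1/3): only envelope 2 is available, probability 1; weight (1/3)·1 = 1/3.
If it is in envelope 2 (prior 1/3): the presenter opened envelope 2, so this case is ruled out; weight (1/3)·0 = 0.
If it is in envelope 3 (prior 1/3): envelope 1 is available but not opened, probability 3/4; weight (1/3)·(3/4) = 1/4.
The weights sum to 7/12.
So P(the cheque in envelope 1 | the presenter opened envelope 2) = (1/3) / (7/12) = 4/7.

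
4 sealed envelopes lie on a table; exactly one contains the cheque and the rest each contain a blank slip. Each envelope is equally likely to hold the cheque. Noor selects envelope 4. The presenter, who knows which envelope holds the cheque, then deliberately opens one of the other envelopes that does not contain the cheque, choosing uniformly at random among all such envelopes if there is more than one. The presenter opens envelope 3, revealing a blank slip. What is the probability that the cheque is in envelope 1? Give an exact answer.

Condition on the true location of the cheque.
If it is in either of envelopes 1 and 2 (prior 1/4 each): the presenter has 2 equally likely choices, so probability 1/2; weight (1/4)·(1/2) = 1/8 each.
If it is in envelope 3 (prior 1/4): the presenter opened envelope 3, so this case is ruled out; weight (1/4)·0 = 0.
If it is in envelope 4 (prior 1/4): the presenter has 3 equally likely choices, so probability 1/3; weight (1/4)·(1/3) = 1/12.
The weights sum to 1/3.
So P(the cheque in envelope 1 | the presenter opened envelope 3) = (1/8) / (1/3) = 3/8.

3/8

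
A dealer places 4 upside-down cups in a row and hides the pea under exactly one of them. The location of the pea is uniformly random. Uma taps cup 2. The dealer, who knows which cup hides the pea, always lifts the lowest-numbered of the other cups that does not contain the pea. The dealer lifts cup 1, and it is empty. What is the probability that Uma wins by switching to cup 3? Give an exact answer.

1/3

Consider each possible location of the pea in turn.
If it is under cup 1 (prior 1/4): the dealer opened cup 1, so this case is ruled out; weight (1/4)·0 = 0.
If it is under any of cups 2, 3, and 4 (prior 1/4 each): cup 1 is the lowest-numbered option available, probability 1; weight (1/4)·1 = 1/4 each.
The weights sum to 3/4.
So P(the pea under cup 3 | the dealer opened cup 1) = (1/4) / (3/4) = 1/3.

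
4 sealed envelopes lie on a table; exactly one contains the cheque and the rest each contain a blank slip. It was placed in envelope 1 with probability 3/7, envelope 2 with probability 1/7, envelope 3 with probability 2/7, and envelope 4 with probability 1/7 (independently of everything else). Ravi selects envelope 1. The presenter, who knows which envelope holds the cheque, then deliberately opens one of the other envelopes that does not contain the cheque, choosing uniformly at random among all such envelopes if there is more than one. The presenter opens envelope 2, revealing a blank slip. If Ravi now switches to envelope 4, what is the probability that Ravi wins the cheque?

1/5

Apply Bayes' rule, conditioning on where the cheque actually is.
If it is in envelope 1 (prior 3/7): the presenter has 3 equally likely choices, so probability 1/3; weight (3/7)·(1/3) = 1/7.
If it is in envelope 2 (prior 1/7): the presenter opened envelope 2, so this case is ruled out; weight (1/7)·0 = 0.
If it is in envelope 3 (prior 2/7): the presenter has 2 equally likely choices, so probability 1/2; weight (2/7)·(1/2) = 1/7.
If it is in envelope 4 (prior 1/7): the presenter has 2 equally likely choices, so probability 1/2; weight (1/7)·(1/2) = 1/14.
The weights sum to 5/14.
So P(the cheque in envelope 4 | the presenter opened envelope 2) = (1/14) / (5/14) = 1/5.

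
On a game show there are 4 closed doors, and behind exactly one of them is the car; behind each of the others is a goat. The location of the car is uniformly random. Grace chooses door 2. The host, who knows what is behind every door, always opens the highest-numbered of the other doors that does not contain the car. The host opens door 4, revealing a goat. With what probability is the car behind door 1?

Apply Bayes' rule, conditioning on where the car actually is.
If it is behind any of doors 1, 2, and 3 (prior 1/4 each): door 4 is the highest-numbered option available, probability 1; weight (1/4)·1 = 1/4 each.
If it is behind door 4 (prior 1/4): the host opened door 4, so this case is ruled out; weight (1/4)·0 = 0.
The weights sum to 3/4.
So P(the car behind door 1 | the host opened door 4) = (1/4) / (3/4) = 1/3.

1/3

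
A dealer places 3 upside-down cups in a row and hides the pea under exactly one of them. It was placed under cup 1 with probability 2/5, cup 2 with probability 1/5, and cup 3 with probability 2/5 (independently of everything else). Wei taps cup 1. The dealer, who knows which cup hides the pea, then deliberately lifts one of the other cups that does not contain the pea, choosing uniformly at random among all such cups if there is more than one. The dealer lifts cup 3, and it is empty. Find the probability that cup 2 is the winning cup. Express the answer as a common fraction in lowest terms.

1/2

Consider each possible location of the pea in turn.
If it is under cup 1 (prior 2/5): the dealer has 2 equally likely choices, so probability 1/2; weight (2/5)·(1/2) = 1/5.
If it is under cup 2 (prior 1/5): the dealer has no choice, probability 1; weight (1/5)·1 = 1/5.
If it is under cup 3 (prior 2/5): the dealer opened cup 3, so this case is ruled out; weight (2/5)·0 = 0.
The weights sum to 2/5.
So P(the pea under cup 2 | the dealer opened cup 3) = (1/5) / (2/5) = 1/2.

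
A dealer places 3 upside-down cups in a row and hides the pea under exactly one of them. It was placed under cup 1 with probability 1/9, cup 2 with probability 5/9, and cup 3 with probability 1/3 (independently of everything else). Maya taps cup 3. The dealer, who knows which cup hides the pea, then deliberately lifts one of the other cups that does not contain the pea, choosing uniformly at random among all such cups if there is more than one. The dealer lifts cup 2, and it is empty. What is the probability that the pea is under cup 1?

2/5

Condition on the true location of the pea.
If it is under cup 1 (prior 1/9): the dealer has no choice, probability 1; weight (1/9)·1 = 1/9.
If it is under cup 2 (prior 5/9): the dealer opened cup 2, so this case is ruled out; weight (5/9)·0 = 0.
If it is under cup 3 (prior 1/3): the dealer has 2 equally likely choices, so probability 1/2; weight (1/3)·(1/2) = 1/6.
The weights sum to 5/18.
So P(the pea under cup 1 | the dealer opened cup 2) = (1/9) / (5/18) = 2/5.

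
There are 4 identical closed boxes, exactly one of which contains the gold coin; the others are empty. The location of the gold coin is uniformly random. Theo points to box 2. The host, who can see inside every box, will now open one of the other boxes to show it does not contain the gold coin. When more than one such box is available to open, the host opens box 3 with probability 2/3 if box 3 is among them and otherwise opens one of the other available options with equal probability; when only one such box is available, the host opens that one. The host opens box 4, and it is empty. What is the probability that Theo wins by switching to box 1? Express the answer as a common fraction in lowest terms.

1/3

Apply Bayes' rule, conditioning on where the gold coin actually is.
If it is in box 1 (prior 1/4): box 3 is available but not opened, probability 1/3; weight (1/4)·(1/3) = 1/12.
If it is in box 2 (prior 1/4): box 3 is available but not opened; box 4 gets probability (1 − 2/3)/2 = 1/6; weight (1/4)·(1/6) = 1/24.
If it is in box 3 (prior 1/4): box 3 holds the prize so is unavailable; the host chooses uniformly among the 2 others, probability 1/2; weight (1/4)·(1/2) = 1/8.
If it is in box 4 (prior 1/4): the host opened box 4, so this case is ruled out; weight (1/4)·0 = 0.
The weights sum to 1/4.
So P(the gold coin in box 1 | the host opened box 4) = (1/12) / (1/4) = 1/3.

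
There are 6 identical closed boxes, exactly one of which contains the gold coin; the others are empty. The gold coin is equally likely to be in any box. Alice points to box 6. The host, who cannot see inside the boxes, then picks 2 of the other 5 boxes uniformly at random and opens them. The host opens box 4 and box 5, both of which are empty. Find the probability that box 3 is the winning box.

1/4

Because the host chose which boxes to open without knowing where the gold coin is, the choice is independent of the prize location. Learning that none of the 2 opened boxes holds the gold coin simply rules out those 2 locations and leaves the remaining 4 boxes still equally likely by symmetry.
So P(the gold coin in box 3) = 1/4.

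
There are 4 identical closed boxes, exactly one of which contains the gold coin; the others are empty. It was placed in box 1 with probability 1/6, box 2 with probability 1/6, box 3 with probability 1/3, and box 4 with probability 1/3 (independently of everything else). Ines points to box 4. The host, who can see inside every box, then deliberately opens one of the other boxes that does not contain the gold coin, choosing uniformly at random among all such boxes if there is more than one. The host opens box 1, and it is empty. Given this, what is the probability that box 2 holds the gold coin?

3/13

Consider each possible location of the gold coin in turn.
If it is in box 1 (prior 1/6): the host opened box 1, so this case is ruled out; weight (1/6)·0 = 0.
If it is in box 2 (prior 1/6): the host has 2 equally likely choices, so probability 1/2; weight (1/6)·(1/2) = 1/12.
If it is in box 3 (prior 1/3): the host has 2 equally likely choices, so probability 1/2; weight (1/3)·(1/2) = 1/6.
If it is in box 4 (prior 1/3): the host has 3 equally likely choices, so probability 1/3; weight (1/3)·(1/3) = 1/9.
The weights sum to 13/36.
So P(the gold coin in box 2 | the host opened box 1) = (1/12) / (13/36) = 3/13.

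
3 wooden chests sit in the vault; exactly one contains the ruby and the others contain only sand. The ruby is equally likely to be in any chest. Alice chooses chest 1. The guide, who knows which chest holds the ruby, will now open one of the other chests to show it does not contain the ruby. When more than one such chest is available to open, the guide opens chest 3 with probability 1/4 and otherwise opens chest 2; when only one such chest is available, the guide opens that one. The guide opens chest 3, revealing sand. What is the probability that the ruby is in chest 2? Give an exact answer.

4/5

Condition on the true location of the ruby.
If it is in chest 1 (prior 1/3): chest 3 is available, opened with probability 1/4; weight (1/3)·(1/4) = 1/12.
If it is in chest 2 (prior 1/3): only chest 3 is available, probability 1; weight (1/3)·1 = 1/3.
If it is in chest 3 (prior 1/3): the guide opened chest 3, so this case is ruled out; weight (1/3)·0 = 0.
The weights sum to 5/12.
So P(the ruby in chest 2 | the guide opened chest 3) = (1/3) / (5/12) = 4/5.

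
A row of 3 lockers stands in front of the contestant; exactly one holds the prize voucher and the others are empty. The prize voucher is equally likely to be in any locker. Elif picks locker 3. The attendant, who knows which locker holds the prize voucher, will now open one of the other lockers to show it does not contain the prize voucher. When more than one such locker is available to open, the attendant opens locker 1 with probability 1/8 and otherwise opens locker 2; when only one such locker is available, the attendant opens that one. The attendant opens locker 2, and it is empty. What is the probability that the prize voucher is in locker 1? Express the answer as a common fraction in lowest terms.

Consider each possible location of the prize voucher in turn.
If it is in locker 1 (prior 1/3): only locker 2 is available, probability 1; weight (1/3)·1 = 1/3.
If it is in locker 2 (prior 1/3): the attendant opened locker 2, so this case is ruled out; weight (1/3)·0 = 0.
If it is in locker 3 (prior 1/3): locker 1 is available but not opened, probability 7/8; weight (1/3)·(7/8) = 7/24.
The weights sum to 5/8.
So P(the prize voucher in locker 1 | the attendant opened locker 2) = (1/3) / (5/8) = 8/15.

8/15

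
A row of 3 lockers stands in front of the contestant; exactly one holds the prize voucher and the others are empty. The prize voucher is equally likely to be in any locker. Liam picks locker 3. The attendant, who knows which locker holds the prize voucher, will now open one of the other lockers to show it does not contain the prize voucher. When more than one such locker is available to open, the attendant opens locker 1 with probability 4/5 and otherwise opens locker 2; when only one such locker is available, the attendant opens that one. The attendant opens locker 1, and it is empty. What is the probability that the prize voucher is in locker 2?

Condition on the true location of the prize voucher.
If it is in locker 1 (prior 1/3): the attendant opened locker 1, so this case is ruled out; weight (1/3)·0 = 0.
If it is in locker 2 (prior 1/3): only locker 1 is available, probability 1; weight (1/3)·1 = 1/3.
If it is in locker 3 (prior 1/3): locker 1 is available, opened with probability 4/5; weight (1/3)·(4/5) = 4/15.
The weights sum to 3/5.
So P(the prize voucher in locker 2 | the attendant opened locker 1) = (1/3) / (3/5) = 5/9.

5/9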